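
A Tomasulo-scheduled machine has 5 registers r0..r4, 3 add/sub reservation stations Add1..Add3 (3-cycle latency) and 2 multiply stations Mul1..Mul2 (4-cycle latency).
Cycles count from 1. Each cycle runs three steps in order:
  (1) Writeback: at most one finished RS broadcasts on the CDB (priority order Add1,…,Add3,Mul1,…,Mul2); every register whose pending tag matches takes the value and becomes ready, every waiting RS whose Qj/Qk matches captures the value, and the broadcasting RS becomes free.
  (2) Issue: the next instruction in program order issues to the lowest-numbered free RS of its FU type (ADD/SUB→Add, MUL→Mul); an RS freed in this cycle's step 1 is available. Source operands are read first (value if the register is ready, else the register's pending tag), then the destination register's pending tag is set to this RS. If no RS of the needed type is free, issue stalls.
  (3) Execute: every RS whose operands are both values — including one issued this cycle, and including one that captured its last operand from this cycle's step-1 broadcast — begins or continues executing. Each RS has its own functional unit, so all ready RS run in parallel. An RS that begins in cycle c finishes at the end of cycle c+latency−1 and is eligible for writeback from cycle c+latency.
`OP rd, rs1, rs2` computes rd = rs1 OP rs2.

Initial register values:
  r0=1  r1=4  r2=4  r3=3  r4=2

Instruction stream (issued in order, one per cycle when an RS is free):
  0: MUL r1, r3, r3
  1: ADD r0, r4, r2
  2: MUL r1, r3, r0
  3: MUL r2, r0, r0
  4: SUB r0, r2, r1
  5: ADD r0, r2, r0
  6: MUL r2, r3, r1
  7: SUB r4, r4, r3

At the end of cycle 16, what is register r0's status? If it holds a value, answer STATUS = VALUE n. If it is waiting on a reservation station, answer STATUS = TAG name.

STATUS = VALUE 54

c1: issue MUL r1<-Mul1 | r0:1,r1:Mul1,r2:4,r3:3,r4:2
c2: issue ADD r0<-Add1 | r0:Add1,r1:Mul1,r2:4,r3:3,r4:2
c3: issue MUL r1<-Mul2 | r0:Add1,r1:Mul2,r2:4,r3:3,r4:2
c4: stall | r0:Add1,r1:Mul2,r2:4,r3:3,r4:2
c5: CDB Add1=6; stall | r0:6,r1:Mul2,r2:4,r3:3,r4:2
c6: CDB Mul1=9; issue MUL r2<-Mul1 | r0:6,r1:Mul2,r2:Mul1,r3:3,r4:2
c7: issue SUB r0<-Add1 | r0:Add1,r1:Mul2,r2:Mul1,r3:3,r4:2
c8: issue ADD r0<-Add2 | r0:Add2,r1:Mul2,r2:Mul1,r3:3,r4:2
c9: CDB Mul2=18; issue MUL r2<-Mul2 | r0:Add2,r1:18,r2:Mul2,r3:3,r4:2
c10: CDB Mul1=36; issue SUB r4<-Add3 | r0:Add2,r1:18,r2:Mul2,r3:3,r4:Add3
c11: - | r0:Add2,r1:18,r2:Mul2,r3:3,r4:Add3
c12: - | r0:Add2,r1:18,r2:Mul2,r3:3,r4:Add3
c13: CDB Add1=18 | r0:Add2,r1:18,r2:Mul2,r3:3,r4:Add3
c14: CDB Add3=-1 | r0:Add2,r1:18,r2:Mul2,r3:3,r4:-1
c15: CDB Mul2=54 | r0:Add2,r1:18,r2:54,r3:3,r4:-1
c16: CDB Add2=54 | r0:54,r1:18,r2:54,r3:3,r4:-1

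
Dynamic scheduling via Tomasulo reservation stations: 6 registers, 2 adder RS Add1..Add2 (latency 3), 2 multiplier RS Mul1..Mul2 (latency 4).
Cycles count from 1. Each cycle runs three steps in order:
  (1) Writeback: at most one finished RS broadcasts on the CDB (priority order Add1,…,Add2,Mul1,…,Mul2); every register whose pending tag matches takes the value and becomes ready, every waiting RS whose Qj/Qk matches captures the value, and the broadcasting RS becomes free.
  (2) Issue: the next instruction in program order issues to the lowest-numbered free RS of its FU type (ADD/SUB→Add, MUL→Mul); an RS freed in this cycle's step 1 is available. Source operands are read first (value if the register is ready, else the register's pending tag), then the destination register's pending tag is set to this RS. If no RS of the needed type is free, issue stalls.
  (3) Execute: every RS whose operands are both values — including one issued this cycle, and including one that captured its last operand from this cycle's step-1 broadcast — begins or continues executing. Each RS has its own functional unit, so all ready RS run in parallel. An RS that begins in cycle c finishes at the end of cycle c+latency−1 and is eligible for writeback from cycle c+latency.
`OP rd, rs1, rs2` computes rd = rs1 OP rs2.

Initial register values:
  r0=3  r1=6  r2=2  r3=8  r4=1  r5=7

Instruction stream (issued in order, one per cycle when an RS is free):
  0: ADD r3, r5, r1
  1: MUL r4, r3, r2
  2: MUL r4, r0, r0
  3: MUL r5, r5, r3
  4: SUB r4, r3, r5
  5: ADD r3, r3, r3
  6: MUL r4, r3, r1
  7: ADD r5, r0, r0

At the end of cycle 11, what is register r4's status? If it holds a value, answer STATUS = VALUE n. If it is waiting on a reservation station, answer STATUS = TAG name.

  c1: issue ADD r3<-Add1  regs: r0:3,r1:6,r2:2,r3:Add1,r4:1,r5:7
  c2: issue MUL r4<-Mul1  regs: r0:3,r1:6,r2:2,r3:Add1,r4:Mul1,r5:7
  c3: issue MUL r4<-Mul2  regs: r0:3,r1:6,r2:2,r3:Add1,r4:Mul2,r5:7
  c4: CDB Add1=13; stall  regs: r0:3,r1:6,r2:2,r3:13,r4:Mul2,r5:7
  c5: stall  regs: r0:3,r1:6,r2:2,r3:13,r4:Mul2,r5:7
  c6: stall  regs: r0:3,r1:6,r2:2,r3:13,r4:Mul2,r5:7
  c7: CDB Mul2=9; issue MUL r5<-Mul2  regs: r0:3,r1:6,r2:2,r3:13,r4:9,r5:Mul2
  c8: CDB Mul1=26; issue SUB r4<-Add1  regs: r0:3,r1:6,r2:2,r3:13,r4:Add1,r5:Mul2
  c9: issue ADD r3<-Add2  regs: r0:3,r1:6,r2:2,r3:Add2,r4:Add1,r5:Mul2
  c10: issue MUL r4<-Mul1  regs: r0:3,r1:6,r2:2,r3:Add2,r4:Mul1,r5:Mul2
  c11: CDB Mul2=91; stall  regs: r0:3,r1:6,r2:2,r3:Add2,r4:Mul1,r5:91

STATUS = TAG Mul1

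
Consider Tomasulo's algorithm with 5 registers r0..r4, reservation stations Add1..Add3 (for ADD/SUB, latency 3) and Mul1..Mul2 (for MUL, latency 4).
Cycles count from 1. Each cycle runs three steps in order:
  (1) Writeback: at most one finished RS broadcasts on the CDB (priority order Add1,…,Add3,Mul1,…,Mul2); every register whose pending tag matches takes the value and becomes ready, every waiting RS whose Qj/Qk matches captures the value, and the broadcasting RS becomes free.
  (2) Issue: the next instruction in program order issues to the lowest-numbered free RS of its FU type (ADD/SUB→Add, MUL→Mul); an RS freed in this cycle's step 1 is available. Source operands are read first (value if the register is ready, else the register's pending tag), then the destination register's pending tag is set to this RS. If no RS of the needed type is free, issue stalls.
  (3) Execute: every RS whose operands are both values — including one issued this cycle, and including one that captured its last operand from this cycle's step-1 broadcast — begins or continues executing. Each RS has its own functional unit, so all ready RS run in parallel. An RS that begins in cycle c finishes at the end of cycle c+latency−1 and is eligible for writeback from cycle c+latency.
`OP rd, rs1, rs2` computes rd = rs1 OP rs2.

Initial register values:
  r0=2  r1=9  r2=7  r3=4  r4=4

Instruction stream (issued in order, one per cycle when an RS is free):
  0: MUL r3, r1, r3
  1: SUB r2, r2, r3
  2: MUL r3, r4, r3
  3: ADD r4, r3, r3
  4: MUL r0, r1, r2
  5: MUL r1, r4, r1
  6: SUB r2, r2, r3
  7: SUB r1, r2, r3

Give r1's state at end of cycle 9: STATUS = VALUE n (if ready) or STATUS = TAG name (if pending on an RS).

c1: issue MUL r3<-Mul1 | r0:2,r1:9,r2:7,r3:Mul1,r4:4
c2: issue SUB r2<-Add1 | r0:2,r1:9,r2:Add1,r3:Mul1,r4:4
c3: issue MUL r3<-Mul2 | r0:2,r1:9,r2:Add1,r3:Mul2,r4:4
c4: issue ADD r4<-Add2 | r0:2,r1:9,r2:Add1,r3:Mul2,r4:Add2
c5: CDB Mul1=36; issue MUL r0<-Mul1 | r0:Mul1,r1:9,r2:Add1,r3:Mul2,r4:Add2
c6: stall | r0:Mul1,r1:9,r2:Add1,r3:Mul2,r4:Add2
c7: stall | r0:Mul1,r1:9,r2:Add1,r3:Mul2,r4:Add2
c8: CDB Add1=-29; stall | r0:Mul1,r1:9,r2:-29,r3:Mul2,r4:Add2
c9: CDB Mul2=144; issue MUL r1<-Mul2 | r0:Mul1,r1:Mul2,r2:-29,r3:144,r4:Add2

STATUS = TAG Mul2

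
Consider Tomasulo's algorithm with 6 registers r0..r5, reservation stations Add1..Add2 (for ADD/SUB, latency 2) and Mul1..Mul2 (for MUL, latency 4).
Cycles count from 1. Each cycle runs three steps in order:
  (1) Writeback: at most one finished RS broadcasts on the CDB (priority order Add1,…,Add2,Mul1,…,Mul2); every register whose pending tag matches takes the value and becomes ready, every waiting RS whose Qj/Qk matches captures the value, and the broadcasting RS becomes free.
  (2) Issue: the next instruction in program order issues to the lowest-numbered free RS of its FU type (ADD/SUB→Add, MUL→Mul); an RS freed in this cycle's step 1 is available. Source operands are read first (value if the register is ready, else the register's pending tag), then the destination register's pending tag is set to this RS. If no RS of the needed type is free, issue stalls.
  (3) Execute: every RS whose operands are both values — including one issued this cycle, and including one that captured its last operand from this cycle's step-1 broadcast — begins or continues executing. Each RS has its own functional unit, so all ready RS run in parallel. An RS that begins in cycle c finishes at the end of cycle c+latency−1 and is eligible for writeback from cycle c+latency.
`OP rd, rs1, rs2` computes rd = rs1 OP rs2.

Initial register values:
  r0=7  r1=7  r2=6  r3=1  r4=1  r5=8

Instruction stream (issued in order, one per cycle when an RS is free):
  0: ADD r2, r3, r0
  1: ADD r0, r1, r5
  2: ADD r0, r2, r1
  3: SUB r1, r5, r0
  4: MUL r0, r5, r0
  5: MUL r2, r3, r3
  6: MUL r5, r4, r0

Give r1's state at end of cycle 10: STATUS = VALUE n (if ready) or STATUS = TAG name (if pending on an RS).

c1: issue ADD r2<-Add1 | r0:7,r1:7,r2:Add1,r3:1,r4:1,r5:8
c2: issue ADD r0<-Add2 | r0:Add2,r1:7,r2:Add1,r3:1,r4:1,r5:8
c3: CDB Add1=8; issue ADD r0<-Add1 | r0:Add1,r1:7,r2:8,r3:1,r4:1,r5:8
c4: CDB Add2=15; issue SUB r1<-Add2 | r0:Add1,r1:Add2,r2:8,r3:1,r4:1,r5:8
c5: CDB Add1=15; issue MUL r0<-Mul1 | r0:Mul1,r1:Add2,r2:8,r3:1,r4:1,r5:8
c6: issue MUL r2<-Mul2 | r0:Mul1,r1:Add2,r2:Mul2,r3:1,r4:1,r5:8
c7: CDB Add2=-7; stall | r0:Mul1,r1:-7,r2:Mul2,r3:1,r4:1,r5:8
c8: stall | r0:Mul1,r1:-7,r2:Mul2,r3:1,r4:1,r5:8
c9: CDB Mul1=120; issue MUL r5<-Mul1 | r0:120,r1:-7,r2:Mul2,r3:1,r4:1,r5:Mul1
c10: CDB Mul2=1 | r0:120,r1:-7,r2:1,r3:1,r4:1,r5:Mul1

STATUS = VALUE -7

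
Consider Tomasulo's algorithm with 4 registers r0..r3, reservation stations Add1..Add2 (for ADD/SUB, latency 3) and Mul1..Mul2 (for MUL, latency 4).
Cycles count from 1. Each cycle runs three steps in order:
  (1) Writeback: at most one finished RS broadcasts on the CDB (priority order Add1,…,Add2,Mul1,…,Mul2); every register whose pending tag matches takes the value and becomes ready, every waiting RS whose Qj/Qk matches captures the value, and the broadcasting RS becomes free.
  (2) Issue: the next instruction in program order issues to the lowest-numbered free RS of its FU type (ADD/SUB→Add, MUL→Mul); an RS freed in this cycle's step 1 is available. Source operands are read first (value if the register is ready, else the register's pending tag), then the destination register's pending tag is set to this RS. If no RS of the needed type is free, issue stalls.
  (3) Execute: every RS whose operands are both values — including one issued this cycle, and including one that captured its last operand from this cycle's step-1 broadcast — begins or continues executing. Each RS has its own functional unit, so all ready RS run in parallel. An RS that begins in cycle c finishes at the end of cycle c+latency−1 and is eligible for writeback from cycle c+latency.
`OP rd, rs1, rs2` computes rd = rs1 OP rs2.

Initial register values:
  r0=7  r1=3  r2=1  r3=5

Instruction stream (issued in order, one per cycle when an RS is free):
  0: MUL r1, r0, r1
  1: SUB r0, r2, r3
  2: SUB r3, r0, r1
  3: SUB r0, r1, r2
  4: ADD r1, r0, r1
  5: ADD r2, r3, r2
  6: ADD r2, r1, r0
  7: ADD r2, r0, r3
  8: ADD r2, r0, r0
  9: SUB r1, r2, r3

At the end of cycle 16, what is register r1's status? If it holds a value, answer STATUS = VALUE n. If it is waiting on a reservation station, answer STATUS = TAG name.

STATUS = TAG Add2

  c1: issue MUL r1<-Mul1  regs: r0:7,r1:Mul1,r2:1,r3:5
  c2: issue SUB r0<-Add1  regs: r0:Add1,r1:Mul1,r2:1,r3:5
  c3: issue SUB r3<-Add2  regs: r0:Add1,r1:Mul1,r2:1,r3:Add2
  c4: stall  regs: r0:Add1,r1:Mul1,r2:1,r3:Add2
  c5: CDB Add1=-4; issue SUB r0<-Add1  regs: r0:Add1,r1:Mul1,r2:1,r3:Add2
  c6: CDB Mul1=21; stall  regs: r0:Add1,r1:21,r2:1,r3:Add2
  c7: stall  regs: r0:Add1,r1:21,r2:1,r3:Add2
  c8: stall  regs: r0:Add1,r1:21,r2:1,r3:Add2
  c9: CDB Add1=20; issue ADD r1<-Add1  regs: r0:20,r1:Add1,r2:1,r3:Add2
  c10: CDB Add2=-25; issue ADD r2<-Add2  regs: r0:20,r1:Add1,r2:Add2,r3:-25
  c11: stall  regs: r0:20,r1:Add1,r2:Add2,r3:-25
  c12: CDB Add1=41; issue ADD r2<-Add1  regs: r0:20,r1:41,r2:Add1,r3:-25
  c13: CDB Add2=-24; issue ADD r2<-Add2  regs: r0:20,r1:41,r2:Add2,r3:-25
  c14: stall  regs: r0:20,r1:41,r2:Add2,r3:-25
  c15: CDB Add1=61; issue ADD r2<-Add1  regs: r0:20,r1:41,r2:Add1,r3:-25
  c16: CDB Add2=-5; issue SUB r1<-Add2  regs: r0:20,r1:Add2,r2:Add1,r3:-25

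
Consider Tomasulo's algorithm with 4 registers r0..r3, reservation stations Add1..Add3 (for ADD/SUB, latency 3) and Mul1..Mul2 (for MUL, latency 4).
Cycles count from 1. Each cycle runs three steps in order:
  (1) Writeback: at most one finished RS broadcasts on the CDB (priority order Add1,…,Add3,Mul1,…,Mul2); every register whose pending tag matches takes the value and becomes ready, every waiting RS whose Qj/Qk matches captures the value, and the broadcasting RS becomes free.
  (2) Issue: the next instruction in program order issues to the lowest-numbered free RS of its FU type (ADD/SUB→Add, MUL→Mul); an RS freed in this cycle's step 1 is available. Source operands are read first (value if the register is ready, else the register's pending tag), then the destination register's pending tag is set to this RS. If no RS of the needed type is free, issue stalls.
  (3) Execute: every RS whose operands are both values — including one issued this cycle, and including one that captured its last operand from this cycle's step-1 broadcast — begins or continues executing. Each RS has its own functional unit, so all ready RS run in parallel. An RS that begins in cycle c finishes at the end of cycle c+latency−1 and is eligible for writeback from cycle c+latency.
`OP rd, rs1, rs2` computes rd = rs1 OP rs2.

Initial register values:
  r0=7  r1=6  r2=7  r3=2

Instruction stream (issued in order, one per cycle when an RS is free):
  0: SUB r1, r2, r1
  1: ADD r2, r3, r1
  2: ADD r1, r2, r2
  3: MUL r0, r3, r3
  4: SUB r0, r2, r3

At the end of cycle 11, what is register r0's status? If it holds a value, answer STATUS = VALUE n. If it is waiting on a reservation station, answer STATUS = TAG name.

STATUS = VALUE 1

  c1: issue SUB r1<-Add1  regs: r0:7,r1:Add1,r2:7,r3:2
  c2: issue ADD r2<-Add2  regs: r0:7,r1:Add1,r2:Add2,r3:2
  c3: issue ADD r1<-Add3  regs: r0:7,r1:Add3,r2:Add2,r3:2
  c4: CDB Add1=1; issue MUL r0<-Mul1  regs: r0:Mul1,r1:Add3,r2:Add2,r3:2
  c5: issue SUB r0<-Add1  regs: r0:Add1,r1:Add3,r2:Add2,r3:2
  c6: -  regs: r0:Add1,r1:Add3,r2:Add2,r3:2
  c7: CDB Add2=3  regs: r0:Add1,r1:Add3,r2:3,r3:2
  c8: CDB Mul1=4  regs: r0:Add1,r1:Add3,r2:3,r3:2
  c9: -  regs: r0:Add1,r1:Add3,r2:3,r3:2
  c10: CDB Add1=1  regs: r0:1,r1:Add3,r2:3,r3:2
  c11: CDB Add3=6  regs: r0:1,r1:6,r2:3,r3:2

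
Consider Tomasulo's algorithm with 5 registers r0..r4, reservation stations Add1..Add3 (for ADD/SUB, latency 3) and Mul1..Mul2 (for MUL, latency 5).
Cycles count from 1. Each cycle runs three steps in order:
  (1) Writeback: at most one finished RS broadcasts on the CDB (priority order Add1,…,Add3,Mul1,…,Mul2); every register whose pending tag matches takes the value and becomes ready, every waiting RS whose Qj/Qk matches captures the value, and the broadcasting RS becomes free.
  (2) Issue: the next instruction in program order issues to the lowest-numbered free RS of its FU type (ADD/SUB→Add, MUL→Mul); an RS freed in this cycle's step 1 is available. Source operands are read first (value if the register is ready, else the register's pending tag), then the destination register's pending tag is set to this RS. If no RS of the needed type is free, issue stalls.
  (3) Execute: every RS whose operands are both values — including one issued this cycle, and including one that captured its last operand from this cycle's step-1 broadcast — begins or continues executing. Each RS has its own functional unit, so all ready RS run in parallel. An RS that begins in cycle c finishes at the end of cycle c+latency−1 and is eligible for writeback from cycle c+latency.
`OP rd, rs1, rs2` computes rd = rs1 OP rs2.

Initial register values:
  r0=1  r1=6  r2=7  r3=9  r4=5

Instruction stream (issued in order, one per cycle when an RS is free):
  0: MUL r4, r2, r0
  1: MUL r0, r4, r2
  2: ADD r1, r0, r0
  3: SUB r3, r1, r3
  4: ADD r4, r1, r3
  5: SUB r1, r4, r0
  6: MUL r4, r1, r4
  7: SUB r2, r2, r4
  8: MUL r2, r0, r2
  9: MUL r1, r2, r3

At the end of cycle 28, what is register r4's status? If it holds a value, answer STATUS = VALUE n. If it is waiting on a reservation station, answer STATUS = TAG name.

  c1: issue MUL r4<-Mul1  regs: r0:1,r1:6,r2:7,r3:9,r4:Mul1
  c2: issue MUL r0<-Mul2  regs: r0:Mul2,r1:6,r2:7,r3:9,r4:Mul1
  c3: issue ADD r1<-Add1  regs: r0:Mul2,r1:Add1,r2:7,r3:9,r4:Mul1
  c4: issue SUB r3<-Add2  regs: r0:Mul2,r1:Add1,r2:7,r3:Add2,r4:Mul1
  c5: issue ADD r4<-Add3  regs: r0:Mul2,r1:Add1,r2:7,r3:Add2,r4:Add3
  c6: CDB Mul1=7; stall  regs: r0:Mul2,r1:Add1,r2:7,r3:Add2,r4:Add3
  c7: stall  regs: r0:Mul2,r1:Add1,r2:7,r3:Add2,r4:Add3
  c8: stall  regs: r0:Mul2,r1:Add1,r2:7,r3:Add2,r4:Add3
  c9: stall  regs: r0:Mul2,r1:Add1,r2:7,r3:Add2,r4:Add3
  c10: stall  regs: r0:Mul2,r1:Add1,r2:7,r3:Add2,r4:Add3
  c11: CDB Mul2=49; stall  regs: r0:49,r1:Add1,r2:7,r3:Add2,r4:Add3
  c12: stall  regs: r0:49,r1:Add1,r2:7,r3:Add2,r4:Add3
  c13: stall  regs: r0:49,r1:Add1,r2:7,r3:Add2,r4:Add3
  c14: CDB Add1=98; issue SUB r1<-Add1  regs: r0:49,r1:Add1,r2:7,r3:Add2,r4:Add3
  c15: issue MUL r4<-Mul1  regs: r0:49,r1:Add1,r2:7,r3:Add2,r4:Mul1
  c16: stall  regs: r0:49,r1:Add1,r2:7,r3:Add2,r4:Mul1
  c17: CDB Add2=89; issue SUB r2<-Add2  regs: r0:49,r1:Add1,r2:Add2,r3:89,r4:Mul1
  c18: issue MUL r2<-Mul2  regs: r0:49,r1:Add1,r2:Mul2,r3:89,r4:Mul1
  c19: stall  regs: r0:49,r1:Add1,r2:Mul2,r3:89,r4:Mul1
  c20: CDB Add3=187; stall  regs: r0:49,r1:Add1,r2:Mul2,r3:89,r4:Mul1
  c21: stall  regs: r0:49,r1:Add1,r2:Mul2,r3:89,r4:Mul1
  c22: stall  regs: r0:49,r1:Add1,r2:Mul2,r3:89,r4:Mul1
  c23: CDB Add1=138; stall  regs: r0:49,r1:138,r2:Mul2,r3:89,r4:Mul1
  c24: stall  regs: r0:49,r1:138,r2:Mul2,r3:89,r4:Mul1
  c25: stall  regs: r0:49,r1:138,r2:Mul2,r3:89,r4:Mul1
  c26: stall  regs: r0:49,r1:138,r2:Mul2,r3:89,r4:Mul1
  c27: stall  regs: r0:49,r1:138,r2:Mul2,r3:89,r4:Mul1
  c28: CDB Mul1=25806; issue MUL r1<-Mul1  regs: r0:49,r1:Mul1,r2:Mul2,r3:89,r4:25806

STATUS = VALUE 25806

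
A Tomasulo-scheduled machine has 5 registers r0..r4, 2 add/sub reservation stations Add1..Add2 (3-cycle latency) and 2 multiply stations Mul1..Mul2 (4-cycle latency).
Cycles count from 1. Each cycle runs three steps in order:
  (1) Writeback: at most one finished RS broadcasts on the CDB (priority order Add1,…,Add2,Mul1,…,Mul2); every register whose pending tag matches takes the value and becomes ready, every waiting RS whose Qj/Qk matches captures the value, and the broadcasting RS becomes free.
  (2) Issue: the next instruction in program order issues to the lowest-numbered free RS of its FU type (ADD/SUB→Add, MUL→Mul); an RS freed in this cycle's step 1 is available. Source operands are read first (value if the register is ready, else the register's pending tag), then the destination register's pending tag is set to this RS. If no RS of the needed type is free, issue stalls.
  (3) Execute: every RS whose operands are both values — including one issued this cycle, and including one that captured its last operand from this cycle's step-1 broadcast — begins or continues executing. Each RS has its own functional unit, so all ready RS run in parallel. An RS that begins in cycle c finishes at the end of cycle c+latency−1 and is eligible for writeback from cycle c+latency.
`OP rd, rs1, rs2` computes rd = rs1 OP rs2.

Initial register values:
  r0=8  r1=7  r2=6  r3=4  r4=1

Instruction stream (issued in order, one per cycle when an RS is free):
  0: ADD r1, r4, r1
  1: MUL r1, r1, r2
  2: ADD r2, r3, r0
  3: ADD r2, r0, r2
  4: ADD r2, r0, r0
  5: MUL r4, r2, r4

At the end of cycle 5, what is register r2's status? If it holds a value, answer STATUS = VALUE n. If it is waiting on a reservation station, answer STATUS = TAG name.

  c1: issue ADD r1<-Add1  regs: r0:8,r1:Add1,r2:6,r3:4,r4:1
  c2: issue MUL r1<-Mul1  regs: r0:8,r1:Mul1,r2:6,r3:4,r4:1
  c3: issue ADD r2<-Add2  regs: r0:8,r1:Mul1,r2:Add2,r3:4,r4:1
  c4: CDB Add1=8; issue ADD r2<-Add1  regs: r0:8,r1:Mul1,r2:Add1,r3:4,r4:1
  c5: stall  regs: r0:8,r1:Mul1,r2:Add1,r3:4,r4:1

STATUS = TAG Add1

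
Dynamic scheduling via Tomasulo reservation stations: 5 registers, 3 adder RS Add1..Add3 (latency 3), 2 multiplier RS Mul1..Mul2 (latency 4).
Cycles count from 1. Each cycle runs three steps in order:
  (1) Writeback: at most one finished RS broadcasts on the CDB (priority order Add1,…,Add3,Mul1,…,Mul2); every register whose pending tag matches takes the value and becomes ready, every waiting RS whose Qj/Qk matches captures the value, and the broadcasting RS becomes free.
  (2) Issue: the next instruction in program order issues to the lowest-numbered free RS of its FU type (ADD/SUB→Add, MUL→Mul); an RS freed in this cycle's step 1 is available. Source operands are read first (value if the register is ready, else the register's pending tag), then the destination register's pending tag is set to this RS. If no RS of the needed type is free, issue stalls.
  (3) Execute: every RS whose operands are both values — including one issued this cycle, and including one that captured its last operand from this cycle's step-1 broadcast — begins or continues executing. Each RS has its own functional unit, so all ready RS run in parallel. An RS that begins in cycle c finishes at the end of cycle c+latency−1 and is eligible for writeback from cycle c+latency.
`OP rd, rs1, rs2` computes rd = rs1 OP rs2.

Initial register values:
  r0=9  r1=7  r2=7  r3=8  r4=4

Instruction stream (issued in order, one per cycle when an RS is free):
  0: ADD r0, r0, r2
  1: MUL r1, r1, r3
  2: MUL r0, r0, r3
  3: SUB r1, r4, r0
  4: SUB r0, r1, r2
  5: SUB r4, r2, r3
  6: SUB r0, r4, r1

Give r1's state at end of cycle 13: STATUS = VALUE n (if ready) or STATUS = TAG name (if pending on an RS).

STATUS = VALUE -124

  c1: issue ADD r0<-Add1  regs: r0:Add1,r1:7,r2:7,r3:8,r4:4
  c2: issue MUL r1<-Mul1  regs: r0:Add1,r1:Mul1,r2:7,r3:8,r4:4
  c3: issue MUL r0<-Mul2  regs: r0:Mul2,r1:Mul1,r2:7,r3:8,r4:4
  c4: CDB Add1=16; issue SUB r1<-Add1  regs: r0:Mul2,r1:Add1,r2:7,r3:8,r4:4
  c5: issue SUB r0<-Add2  regs: r0:Add2,r1:Add1,r2:7,r3:8,r4:4
  c6: CDB Mul1=56; issue SUB r4<-Add3  regs: r0:Add2,r1:Add1,r2:7,r3:8,r4:Add3
  c7: stall  regs: r0:Add2,r1:Add1,r2:7,r3:8,r4:Add3
  c8: CDB Mul2=128; stall  regs: r0:Add2,r1:Add1,r2:7,r3:8,r4:Add3
  c9: CDB Add3=-1; issue SUB r0<-Add3  regs: r0:Add3,r1:Add1,r2:7,r3:8,r4:-1
  c10: -  regs: r0:Add3,r1:Add1,r2:7,r3:8,r4:-1
  c11: CDB Add1=-124  regs: r0:Add3,r1:-124,r2:7,r3:8,r4:-1
  c12: -  regs: r0:Add3,r1:-124,r2:7,r3:8,r4:-1
  c13: -  regs: r0:Add3,r1:-124,r2:7,r3:8,r4:-1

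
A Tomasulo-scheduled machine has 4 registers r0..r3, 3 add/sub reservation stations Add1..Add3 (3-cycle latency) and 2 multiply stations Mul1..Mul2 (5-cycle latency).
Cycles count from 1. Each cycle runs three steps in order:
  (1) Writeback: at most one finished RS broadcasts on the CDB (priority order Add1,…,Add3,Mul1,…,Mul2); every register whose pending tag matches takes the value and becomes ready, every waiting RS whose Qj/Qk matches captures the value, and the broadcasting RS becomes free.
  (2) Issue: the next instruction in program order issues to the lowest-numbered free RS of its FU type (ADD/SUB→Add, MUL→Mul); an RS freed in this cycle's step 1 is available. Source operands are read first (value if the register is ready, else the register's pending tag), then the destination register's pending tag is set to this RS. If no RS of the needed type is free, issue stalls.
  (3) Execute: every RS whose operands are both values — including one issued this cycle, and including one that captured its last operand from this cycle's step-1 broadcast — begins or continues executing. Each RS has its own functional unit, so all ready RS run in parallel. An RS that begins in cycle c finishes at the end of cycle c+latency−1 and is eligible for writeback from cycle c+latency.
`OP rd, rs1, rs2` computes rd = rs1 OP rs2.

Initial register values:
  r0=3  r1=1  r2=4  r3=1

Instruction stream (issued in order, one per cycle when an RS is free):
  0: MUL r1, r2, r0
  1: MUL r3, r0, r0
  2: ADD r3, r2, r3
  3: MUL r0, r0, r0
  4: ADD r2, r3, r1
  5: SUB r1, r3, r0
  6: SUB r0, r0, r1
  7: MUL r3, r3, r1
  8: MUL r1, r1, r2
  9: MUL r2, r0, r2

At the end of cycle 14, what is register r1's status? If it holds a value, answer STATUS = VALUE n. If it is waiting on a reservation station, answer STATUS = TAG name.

  c1: issue MUL r1<-Mul1  regs: r0:3,r1:Mul1,r2:4,r3:1
  c2: issue MUL r3<-Mul2  regs: r0:3,r1:Mul1,r2:4,r3:Mul2
  c3: issue ADD r3<-Add1  regs: r0:3,r1:Mul1,r2:4,r3:Add1
  c4: stall  regs: r0:3,r1:Mul1,r2:4,r3:Add1
  c5: stall  regs: r0:3,r1:Mul1,r2:4,r3:Add1
  c6: CDB Mul1=12; issue MUL r0<-Mul1  regs: r0:Mul1,r1:12,r2:4,r3:Add1
  c7: CDB Mul2=9; issue ADD r2<-Add2  regs: r0:Mul1,r1:12,r2:Add2,r3:Add1
  c8: issue SUB r1<-Add3  regs: r0:Mul1,r1:Add3,r2:Add2,r3:Add1
  c9: stall  regs: r0:Mul1,r1:Add3,r2:Add2,r3:Add1
  c10: CDB Add1=13; issue SUB r0<-Add1  regs: r0:Add1,r1:Add3,r2:Add2,r3:13
  c11: CDB Mul1=9; issue MUL r3<-Mul1  regs: r0:Add1,r1:Add3,r2:Add2,r3:Mul1
  c12: issue MUL r1<-Mul2  regs: r0:Add1,r1:Mul2,r2:Add2,r3:Mul1
  c13: CDB Add2=25; stall  regs: r0:Add1,r1:Mul2,r2:25,r3:Mul1
  c14: CDB Add3=4; stall  regs: r0:Add1,r1:Mul2,r2:25,r3:Mul1

STATUS = TAG Mul2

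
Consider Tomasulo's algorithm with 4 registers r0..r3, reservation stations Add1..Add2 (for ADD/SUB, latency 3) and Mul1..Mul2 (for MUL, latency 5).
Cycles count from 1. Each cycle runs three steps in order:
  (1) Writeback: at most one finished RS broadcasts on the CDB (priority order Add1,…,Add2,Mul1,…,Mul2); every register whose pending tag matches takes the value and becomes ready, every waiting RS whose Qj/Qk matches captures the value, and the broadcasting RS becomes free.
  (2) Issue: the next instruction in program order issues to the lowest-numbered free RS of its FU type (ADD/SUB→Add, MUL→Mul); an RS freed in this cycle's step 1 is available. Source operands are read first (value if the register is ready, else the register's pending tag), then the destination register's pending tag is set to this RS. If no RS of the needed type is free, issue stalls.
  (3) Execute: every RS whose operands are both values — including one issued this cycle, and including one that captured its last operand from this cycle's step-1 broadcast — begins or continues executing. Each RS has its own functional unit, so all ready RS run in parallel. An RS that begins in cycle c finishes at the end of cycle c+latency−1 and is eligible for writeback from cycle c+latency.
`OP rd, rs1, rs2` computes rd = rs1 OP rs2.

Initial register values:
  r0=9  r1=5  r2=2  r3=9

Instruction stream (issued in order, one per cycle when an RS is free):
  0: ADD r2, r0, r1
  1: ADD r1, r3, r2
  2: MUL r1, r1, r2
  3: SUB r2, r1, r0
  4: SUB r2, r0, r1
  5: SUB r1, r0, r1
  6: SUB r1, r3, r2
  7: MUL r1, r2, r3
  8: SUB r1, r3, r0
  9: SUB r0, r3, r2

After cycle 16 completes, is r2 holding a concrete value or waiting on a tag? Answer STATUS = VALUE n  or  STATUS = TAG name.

cycle 1: issue ADD r2<-Add1 // r0:9,r1:5,r2:Add1,r3:9
cycle 2: issue ADD r1<-Add2 // r0:9,r1:Add2,r2:Add1,r3:9
cycle 3: issue MUL r1<-Mul1 // r0:9,r1:Mul1,r2:Add1,r3:9
cycle 4: CDB Add1=14; issue SUB r2<-Add1 // r0:9,r1:Mul1,r2:Add1,r3:9
cycle 5: stall // r0:9,r1:Mul1,r2:Add1,r3:9
cycle 6: stall // r0:9,r1:Mul1,r2:Add1,r3:9
cycle 7: CDB Add2=23; issue SUB r2<-Add2 // r0:9,r1:Mul1,r2:Add2,r3:9
cycle 8: stall // r0:9,r1:Mul1,r2:Add2,r3:9
cycle 9: stall // r0:9,r1:Mul1,r2:Add2,r3:9
cycle 10: stall // r0:9,r1:Mul1,r2:Add2,r3:9
cycle 11: stall // r0:9,r1:Mul1,r2:Add2,r3:9
cycle 12: CDB Mul1=322; stall // r0:9,r1:322,r2:Add2,r3:9
cycle 13: stall // r0:9,r1:322,r2:Add2,r3:9
cycle 14: stall // r0:9,r1:322,r2:Add2,r3:9
cycle 15: CDB Add1=313; issue SUB r1<-Add1 // r0:9,r1:Add1,r2:Add2,r3:9
cycle 16: CDB Add2=-313; issue SUB r1<-Add2 // r0:9,r1:Add2,r2:-313,r3:9

STATUS = VALUE -313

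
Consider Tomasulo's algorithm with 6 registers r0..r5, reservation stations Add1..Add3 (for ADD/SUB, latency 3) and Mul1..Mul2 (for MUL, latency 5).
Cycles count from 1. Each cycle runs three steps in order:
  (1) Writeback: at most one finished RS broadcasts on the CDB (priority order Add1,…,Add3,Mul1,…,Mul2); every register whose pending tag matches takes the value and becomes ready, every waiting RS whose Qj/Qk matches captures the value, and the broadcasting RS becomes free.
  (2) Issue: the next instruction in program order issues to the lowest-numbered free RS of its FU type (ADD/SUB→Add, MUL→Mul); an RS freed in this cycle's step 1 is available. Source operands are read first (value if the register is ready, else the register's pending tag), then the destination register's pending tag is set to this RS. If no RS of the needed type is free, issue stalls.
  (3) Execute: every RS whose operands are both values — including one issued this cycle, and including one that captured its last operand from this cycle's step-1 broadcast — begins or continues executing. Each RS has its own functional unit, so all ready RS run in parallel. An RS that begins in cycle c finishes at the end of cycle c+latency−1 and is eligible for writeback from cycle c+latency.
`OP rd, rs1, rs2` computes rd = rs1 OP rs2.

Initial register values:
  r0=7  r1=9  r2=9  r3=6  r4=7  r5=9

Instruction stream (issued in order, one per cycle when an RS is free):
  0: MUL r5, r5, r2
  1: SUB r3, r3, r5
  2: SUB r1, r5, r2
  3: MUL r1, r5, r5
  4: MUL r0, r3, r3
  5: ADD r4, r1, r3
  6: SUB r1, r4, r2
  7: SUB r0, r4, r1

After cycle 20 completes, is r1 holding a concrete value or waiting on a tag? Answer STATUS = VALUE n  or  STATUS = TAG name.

c1: issue MUL r5<-Mul1 | r0:7,r1:9,r2:9,r3:6,r4:7,r5:Mul1
c2: issue SUB r3<-Add1 | r0:7,r1:9,r2:9,r3:Add1,r4:7,r5:Mul1
c3: issue SUB r1<-Add2 | r0:7,r1:Add2,r2:9,r3:Add1,r4:7,r5:Mul1
c4: issue MUL r1<-Mul2 | r0:7,r1:Mul2,r2:9,r3:Add1,r4:7,r5:Mul1
c5: stall | r0:7,r1:Mul2,r2:9,r3:Add1,r4:7,r5:Mul1
c6: CDB Mul1=81; issue MUL r0<-Mul1 | r0:Mul1,r1:Mul2,r2:9,r3:Add1,r4:7,r5:81
c7: issue ADD r4<-Add3 | r0:Mul1,r1:Mul2,r2:9,r3:Add1,r4:Add3,r5:81
c8: stall | r0:Mul1,r1:Mul2,r2:9,r3:Add1,r4:Add3,r5:81
c9: CDB Add1=-75; issue SUB r1<-Add1 | r0:Mul1,r1:Add1,r2:9,r3:-75,r4:Add3,r5:81
c10: CDB Add2=72; issue SUB r0<-Add2 | r0:Add2,r1:Add1,r2:9,r3:-75,r4:Add3,r5:81
c11: CDB Mul2=6561 | r0:Add2,r1:Add1,r2:9,r3:-75,r4:Add3,r5:81
c12: - | r0:Add2,r1:Add1,r2:9,r3:-75,r4:Add3,r5:81
c13: - | r0:Add2,r1:Add1,r2:9,r3:-75,r4:Add3,r5:81
c14: CDB Add3=6486 | r0:Add2,r1:Add1,r2:9,r3:-75,r4:6486,r5:81
c15: CDB Mul1=5625 | r0:Add2,r1:Add1,r2:9,r3:-75,r4:6486,r5:81
c16: - | r0:Add2,r1:Add1,r2:9,r3:-75,r4:6486,r5:81
c17: CDB Add1=6477 | r0:Add2,r1:6477,r2:9,r3:-75,r4:6486,r5:81
c18: - | r0:Add2,r1:6477,r2:9,r3:-75,r4:6486,r5:81
c19: - | r0:Add2,r1:6477,r2:9,r3:-75,r4:6486,r5:81
c20: CDB Add2=9 | r0:9,r1:6477,r2:9,r3:-75,r4:6486,r5:81

STATUS = VALUE 6477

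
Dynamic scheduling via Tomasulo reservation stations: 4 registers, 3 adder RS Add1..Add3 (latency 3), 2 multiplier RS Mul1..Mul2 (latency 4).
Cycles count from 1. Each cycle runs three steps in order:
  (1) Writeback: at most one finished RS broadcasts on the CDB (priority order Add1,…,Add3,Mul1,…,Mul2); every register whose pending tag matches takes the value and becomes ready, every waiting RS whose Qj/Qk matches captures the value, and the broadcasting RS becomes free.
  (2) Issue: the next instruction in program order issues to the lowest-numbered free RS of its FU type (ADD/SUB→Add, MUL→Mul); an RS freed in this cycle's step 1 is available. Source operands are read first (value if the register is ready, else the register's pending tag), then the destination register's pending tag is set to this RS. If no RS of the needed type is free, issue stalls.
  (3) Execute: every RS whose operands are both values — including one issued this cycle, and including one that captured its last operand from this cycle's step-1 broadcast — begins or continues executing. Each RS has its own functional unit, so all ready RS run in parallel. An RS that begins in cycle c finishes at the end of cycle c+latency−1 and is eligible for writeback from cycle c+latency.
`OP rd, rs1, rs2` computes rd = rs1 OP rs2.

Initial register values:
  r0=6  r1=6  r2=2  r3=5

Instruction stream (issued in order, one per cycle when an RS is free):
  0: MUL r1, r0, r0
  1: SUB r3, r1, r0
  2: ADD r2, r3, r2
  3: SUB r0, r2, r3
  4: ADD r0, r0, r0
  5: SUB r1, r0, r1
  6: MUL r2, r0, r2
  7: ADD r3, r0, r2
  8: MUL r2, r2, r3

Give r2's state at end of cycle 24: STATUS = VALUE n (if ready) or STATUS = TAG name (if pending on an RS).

STATUS = TAG Mul2

cycle 1: issue MUL r1<-Mul1 // r0:6,r1:Mul1,r2:2,r3:5
cycle 2: issue SUB r3<-Add1 // r0:6,r1:Mul1,r2:2,r3:Add1
cycle 3: issue ADD r2<-Add2 // r0:6,r1:Mul1,r2:Add2,r3:Add1
cycle 4: issue SUB r0<-Add3 // r0:Add3,r1:Mul1,r2:Add2,r3:Add1
cycle 5: CDB Mul1=36; stall // r0:Add3,r1:36,r2:Add2,r3:Add1
cycle 6: stall // r0:Add3,r1:36,r2:Add2,r3:Add1
cycle 7: stall // r0:Add3,r1:36,r2:Add2,r3:Add1
cycle 8: CDB Add1=30; issue ADD r0<-Add1 // r0:Add1,r1:36,r2:Add2,r3:30
cycle 9: stall // r0:Add1,r1:36,r2:Add2,r3:30
cycle 10: stall // r0:Add1,r1:36,r2:Add2,r3:30
cycle 11: CDB Add2=32; issue SUB r1<-Add2 // r0:Add1,r1:Add2,r2:32,r3:30
cycle 12: issue MUL r2<-Mul1 // r0:Add1,r1:Add2,r2:Mul1,r3:30
cycle 13: stall // r0:Add1,r1:Add2,r2:Mul1,r3:30
cycle 14: CDB Add3=2; issue ADD r3<-Add3 // r0:Add1,r1:Add2,r2:Mul1,r3:Add3
cycle 15: issue MUL r2<-Mul2 // r0:Add1,r1:Add2,r2:Mul2,r3:Add3
cycle 16: - // r0:Add1,r1:Add2,r2:Mul2,r3:Add3
cycle 17: CDB Add1=4 // r0:4,r1:Add2,r2:Mul2,r3:Add3
cycle 18: - // r0:4,r1:Add2,r2:Mul2,r3:Add3
cycle 19: - // r0:4,r1:Add2,r2:Mul2,r3:Add3
cycle 20: CDB Add2=-32 // r0:4,r1:-32,r2:Mul2,r3:Add3
cycle 21: CDB Mul1=128 // r0:4,r1:-32,r2:Mul2,r3:Add3
cycle 22: - // r0:4,r1:-32,r2:Mul2,r3:Add3
cycle 23: - // r0:4,r1:-32,r2:Mul2,r3:Add3
cycle 24: CDB Add3=132 // r0:4,r1:-32,r2:Mul2,r3:132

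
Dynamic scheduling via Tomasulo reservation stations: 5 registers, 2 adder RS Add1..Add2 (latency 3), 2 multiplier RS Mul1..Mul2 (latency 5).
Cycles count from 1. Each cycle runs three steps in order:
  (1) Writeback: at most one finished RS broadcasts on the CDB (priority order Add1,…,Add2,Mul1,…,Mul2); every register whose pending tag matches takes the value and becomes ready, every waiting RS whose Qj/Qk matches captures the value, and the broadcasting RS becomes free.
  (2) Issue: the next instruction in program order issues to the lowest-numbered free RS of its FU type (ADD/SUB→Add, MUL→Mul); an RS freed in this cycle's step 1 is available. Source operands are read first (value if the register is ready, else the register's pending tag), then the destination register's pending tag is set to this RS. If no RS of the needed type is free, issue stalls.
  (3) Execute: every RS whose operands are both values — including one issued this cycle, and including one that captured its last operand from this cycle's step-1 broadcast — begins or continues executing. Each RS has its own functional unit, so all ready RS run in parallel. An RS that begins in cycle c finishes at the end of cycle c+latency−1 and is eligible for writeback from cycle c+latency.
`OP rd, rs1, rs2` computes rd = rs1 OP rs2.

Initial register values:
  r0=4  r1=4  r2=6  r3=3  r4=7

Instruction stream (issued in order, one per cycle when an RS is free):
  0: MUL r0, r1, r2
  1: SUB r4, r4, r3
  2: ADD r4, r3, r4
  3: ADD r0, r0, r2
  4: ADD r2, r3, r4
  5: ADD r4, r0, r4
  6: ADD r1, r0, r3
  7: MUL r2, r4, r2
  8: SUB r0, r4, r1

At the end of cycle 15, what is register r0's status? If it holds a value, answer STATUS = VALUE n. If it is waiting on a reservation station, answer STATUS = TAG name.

STATUS = TAG Add1

cycle 1: issue MUL r0<-Mul1 // r0:Mul1,r1:4,r2:6,r3:3,r4:7
cycle 2: issue SUB r4<-Add1 // r0:Mul1,r1:4,r2:6,r3:3,r4:Add1
cycle 3: issue ADD r4<-Add2 // r0:Mul1,r1:4,r2:6,r3:3,r4:Add2
cycle 4: stall // r0:Mul1,r1:4,r2:6,r3:3,r4:Add2
cycle 5: CDB Add1=4; issue ADD r0<-Add1 // r0:Add1,r1:4,r2:6,r3:3,r4:Add2
cycle 6: CDB Mul1=24; stall // r0:Add1,r1:4,r2:6,r3:3,r4:Add2
cycle 7: stall // r0:Add1,r1:4,r2:6,r3:3,r4:Add2
cycle 8: CDB Add2=7; issue ADD r2<-Add2 // r0:Add1,r1:4,r2:Add2,r3:3,r4:7
cycle 9: CDB Add1=30; issue ADD r4<-Add1 // r0:30,r1:4,r2:Add2,r3:3,r4:Add1
cycle 10: stall // r0:30,r1:4,r2:Add2,r3:3,r4:Add1
cycle 11: CDB Add2=10; issue ADD r1<-Add2 // r0:30,r1:Add2,r2:10,r3:3,r4:Add1
cycle 12: CDB Add1=37; issue MUL r2<-Mul1 // r0:30,r1:Add2,r2:Mul1,r3:3,r4:37
cycle 13: issue SUB r0<-Add1 // r0:Add1,r1:Add2,r2:Mul1,r3:3,r4:37
cycle 14: CDB Add2=33 // r0:Add1,r1:33,r2:Mul1,r3:3,r4:37
cycle 15: - // r0:Add1,r1:33,r2:Mul1,r3:3,r4:37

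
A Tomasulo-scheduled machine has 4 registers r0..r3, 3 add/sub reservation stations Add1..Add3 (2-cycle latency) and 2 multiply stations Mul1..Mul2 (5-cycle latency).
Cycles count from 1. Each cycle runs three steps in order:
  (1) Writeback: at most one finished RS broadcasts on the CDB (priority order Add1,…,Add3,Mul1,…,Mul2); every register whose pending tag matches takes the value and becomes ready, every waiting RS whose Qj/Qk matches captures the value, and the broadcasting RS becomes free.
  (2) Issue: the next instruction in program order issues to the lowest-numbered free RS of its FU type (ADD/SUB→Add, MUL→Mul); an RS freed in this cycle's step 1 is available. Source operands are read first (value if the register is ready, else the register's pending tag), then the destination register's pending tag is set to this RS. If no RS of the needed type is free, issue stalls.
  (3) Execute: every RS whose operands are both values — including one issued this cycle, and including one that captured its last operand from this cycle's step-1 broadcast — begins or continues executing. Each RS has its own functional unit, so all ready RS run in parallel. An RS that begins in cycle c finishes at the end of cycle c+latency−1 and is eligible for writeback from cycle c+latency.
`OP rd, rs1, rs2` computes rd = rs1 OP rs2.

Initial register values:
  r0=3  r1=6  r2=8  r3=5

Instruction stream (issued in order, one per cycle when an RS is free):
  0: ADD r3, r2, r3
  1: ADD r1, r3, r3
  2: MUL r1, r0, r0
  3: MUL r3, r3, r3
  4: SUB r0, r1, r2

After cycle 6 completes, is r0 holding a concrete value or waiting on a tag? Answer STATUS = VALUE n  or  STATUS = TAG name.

STATUS = TAG Add1

  c1: issue ADD r3<-Add1  regs: r0:3,r1:6,r2:8,r3:Add1
  c2: issue ADD r1<-Add2  regs: r0:3,r1:Add2,r2:8,r3:Add1
  c3: CDB Add1=13; issue MUL r1<-Mul1  regs: r0:3,r1:Mul1,r2:8,r3:13
  c4: issue MUL r3<-Mul2  regs: r0:3,r1:Mul1,r2:8,r3:Mul2
  c5: CDB Add2=26; issue SUB r0<-Add1  regs: r0:Add1,r1:Mul1,r2:8,r3:Mul2
  c6: -  regs: r0:Add1,r1:Mul1,r2:8,r3:Mul2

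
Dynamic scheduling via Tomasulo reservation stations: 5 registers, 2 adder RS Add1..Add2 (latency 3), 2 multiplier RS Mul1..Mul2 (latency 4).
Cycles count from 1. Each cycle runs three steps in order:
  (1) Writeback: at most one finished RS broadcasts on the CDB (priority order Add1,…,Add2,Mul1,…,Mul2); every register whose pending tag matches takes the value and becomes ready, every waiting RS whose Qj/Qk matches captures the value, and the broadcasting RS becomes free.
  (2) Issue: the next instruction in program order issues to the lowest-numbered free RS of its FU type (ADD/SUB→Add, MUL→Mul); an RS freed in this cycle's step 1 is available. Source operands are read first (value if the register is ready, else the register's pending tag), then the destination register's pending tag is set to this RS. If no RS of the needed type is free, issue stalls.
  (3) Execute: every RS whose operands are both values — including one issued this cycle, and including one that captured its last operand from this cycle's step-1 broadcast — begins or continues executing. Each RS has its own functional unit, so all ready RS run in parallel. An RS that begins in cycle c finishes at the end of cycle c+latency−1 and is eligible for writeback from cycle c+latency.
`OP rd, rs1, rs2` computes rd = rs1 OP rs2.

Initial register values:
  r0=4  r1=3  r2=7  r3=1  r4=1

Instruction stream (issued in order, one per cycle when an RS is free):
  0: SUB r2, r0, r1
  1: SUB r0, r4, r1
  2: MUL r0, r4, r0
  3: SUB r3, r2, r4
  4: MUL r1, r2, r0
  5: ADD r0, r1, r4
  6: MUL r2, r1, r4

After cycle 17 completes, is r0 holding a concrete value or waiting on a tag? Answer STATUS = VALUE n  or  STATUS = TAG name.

cycle 1: issue SUB r2<-Add1 // r0:4,r1:3,r2:Add1,r3:1,r4:1
cycle 2: issue SUB r0<-Add2 // r0:Add2,r1:3,r2:Add1,r3:1,r4:1
cycle 3: issue MUL r0<-Mul1 // r0:Mul1,r1:3,r2:Add1,r3:1,r4:1
cycle 4: CDB Add1=1; issue SUB r3<-Add1 // r0:Mul1,r1:3,r2:1,r3:Add1,r4:1
cycle 5: CDB Add2=-2; issue MUL r1<-Mul2 // r0:Mul1,r1:Mul2,r2:1,r3:Add1,r4:1
cycle 6: issue ADD r0<-Add2 // r0:Add2,r1:Mul2,r2:1,r3:Add1,r4:1
cycle 7: CDB Add1=0; stall // r0:Add2,r1:Mul2,r2:1,r3:0,r4:1
cycle 8: stall // r0:Add2,r1:Mul2,r2:1,r3:0,r4:1
cycle 9: CDB Mul1=-2; issue MUL r2<-Mul1 // r0:Add2,r1:Mul2,r2:Mul1,r3:0,r4:1
cycle 10: - // r0:Add2,r1:Mul2,r2:Mul1,r3:0,r4:1
cycle 11: - // r0:Add2,r1:Mul2,r2:Mul1,r3:0,r4:1
cycle 12: - // r0:Add2,r1:Mul2,r2:Mul1,r3:0,r4:1
cycle 13: CDB Mul2=-2 // r0:Add2,r1:-2,r2:Mul1,r3:0,r4:1
cycle 14: - // r0:Add2,r1:-2,r2:Mul1,r3:0,r4:1
cycle 15: - // r0:Add2,r1:-2,r2:Mul1,r3:0,r4:1
cycle 16: CDB Add2=-1 // r0:-1,r1:-2,r2:Mul1,r3:0,r4:1
cycle 17: CDB Mul1=-2 // r0:-1,r1:-2,r2:-2,r3:0,r4:1

STATUS = VALUE -1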